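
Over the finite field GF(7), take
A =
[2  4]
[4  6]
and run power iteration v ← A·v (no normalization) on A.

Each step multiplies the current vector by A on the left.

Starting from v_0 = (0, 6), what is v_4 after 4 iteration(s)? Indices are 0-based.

v_0 = (0, 6).
v_1 = A·v_0 = (3, 1).
v_2 = A·v_1 = (3, 4).
v_3 = A·v_2 = (1, 1).
v_4 = A·v_3 = (6, 3).

v_4 = (6, 3)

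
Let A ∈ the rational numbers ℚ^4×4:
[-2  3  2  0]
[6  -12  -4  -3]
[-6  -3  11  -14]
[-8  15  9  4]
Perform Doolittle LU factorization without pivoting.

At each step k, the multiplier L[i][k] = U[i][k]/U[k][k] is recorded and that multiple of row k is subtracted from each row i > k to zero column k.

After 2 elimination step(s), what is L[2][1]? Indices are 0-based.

L[2][1] = 4

k=0: U[0][0]=-2
  eliminate (1,0): mult=-3, new row 1: (0, -3, 2, -3); set L[1][0]=-3
  eliminate (2,0): mult=3, new row 2: (0, -12, 5, -14); set L[2][0]=3
  eliminate (3,0): mult=4, new row 3: (0, 3, 1, 4); set L[3][0]=4
k=1: U[1][1]=-3
  eliminate (2,1): mult=4, new row 2: (0, 0, -3, -2); set L[2][1]=4
  eliminate (3,1): mult=-1, new row 3: (0, 0, 3, 1); set L[3][1]=-1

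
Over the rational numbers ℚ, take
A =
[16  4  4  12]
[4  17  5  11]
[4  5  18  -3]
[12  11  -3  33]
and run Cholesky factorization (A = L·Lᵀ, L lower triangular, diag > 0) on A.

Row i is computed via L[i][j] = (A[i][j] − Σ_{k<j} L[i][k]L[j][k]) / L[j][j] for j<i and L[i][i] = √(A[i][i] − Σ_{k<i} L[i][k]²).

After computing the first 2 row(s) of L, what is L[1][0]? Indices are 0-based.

Step 1: L[0][0] = √(16) = 4.
  L[1][0] = (4) / L[0][0] = 1.
Step 2: L[1][1] = √(16) = 4.

L[1][0] = 1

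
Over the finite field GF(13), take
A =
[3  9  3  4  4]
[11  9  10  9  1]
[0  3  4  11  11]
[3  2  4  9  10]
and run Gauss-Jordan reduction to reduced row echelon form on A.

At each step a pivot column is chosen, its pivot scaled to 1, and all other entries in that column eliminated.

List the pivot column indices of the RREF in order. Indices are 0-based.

pivot(0,0)=3: scale R0 → (1, 3, 1, 10, 10)
  clear (1,0): R1 −= (11)R0 → (0, 2, 12, 3, 8)
  clear (3,0): R3 −= (3)R0 → (0, 6, 1, 5, 6)
pivot(1,1)=2: scale R1 → (0, 1, 6, 8, 4)
  clear (0,1): R0 −= (3)R1 → (1, 0, 9, 12, 11)
  clear (2,1): R2 −= (3)R1 → (0, 0, 12, 0, 12)
  clear (3,1): R3 −= (6)R1 → (0, 0, 4, 9, 8)
pivot(2,2)=12: scale R2 → (0, 0, 1, 0, 1)
  clear (0,2): R0 −= (9)R2 → (1, 0, 0, 12, 2)
  clear (1,2): R1 −= (6)R2 → (0, 1, 0, 8, 11)
  clear (3,2): R3 −= (4)R2 → (0, 0, 0, 9, 4)
pivot(3,3)=9: scale R3 → (0, 0, 0, 1, 12)
  clear (0,3): R0 −= (12)R3 → (1, 0, 0, 0, 1)
  clear (1,3): R1 −= (8)R3 → (0, 1, 0, 0, 6)

pivot columns: 0, 1, 2, 3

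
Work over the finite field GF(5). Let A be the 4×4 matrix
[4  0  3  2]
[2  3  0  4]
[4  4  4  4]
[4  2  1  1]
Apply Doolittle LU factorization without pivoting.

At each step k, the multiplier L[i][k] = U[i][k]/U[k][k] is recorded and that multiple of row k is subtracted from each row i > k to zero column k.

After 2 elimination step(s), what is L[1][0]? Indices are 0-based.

L[1][0] = 3

k=0: U[0][0]=4
  eliminate (1,0): mult=3, new row 1: (0, 3, 1, 3); set L[1][0]=3
  eliminate (2,0): mult=1, new row 2: (0, 4, 1, 2); set L[2][0]=1
  eliminate (3,0): mult=1, new row 3: (0, 2, 3, 4); set L[3][0]=1
k=1: U[1][1]=3
  eliminate (2,1): mult=3, new row 2: (0, 0, 3, 3); set L[2][1]=3
  eliminate (3,1): mult=4, new row 3: (0, 0, 4, 2); set L[3][1]=4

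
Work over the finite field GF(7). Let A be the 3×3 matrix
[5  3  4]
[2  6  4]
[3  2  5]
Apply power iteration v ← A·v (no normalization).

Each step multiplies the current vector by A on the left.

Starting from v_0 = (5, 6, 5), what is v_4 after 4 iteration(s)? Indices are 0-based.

v_0 = (5, 6, 5).
v_1 = A·v_0 = (0, 3, 3).
v_2 = A·v_1 = (0, 2, 0).
v_3 = A·v_2 = (6, 5, 4).
v_4 = A·v_3 = (5, 2, 6).

v_4 = (5, 2, 6)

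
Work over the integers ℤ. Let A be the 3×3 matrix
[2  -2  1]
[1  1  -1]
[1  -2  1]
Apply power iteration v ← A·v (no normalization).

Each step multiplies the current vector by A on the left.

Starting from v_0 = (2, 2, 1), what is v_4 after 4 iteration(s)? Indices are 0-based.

v_0 = (2, 2, 1).
v_1 = A·v_0 = (1, 3, -1).
v_2 = A·v_1 = (-5, 5, -6).
v_3 = A·v_2 = (-26, 6, -21).
v_4 = A·v_3 = (-85, 1, -59).

v_4 = (-85, 1, -59)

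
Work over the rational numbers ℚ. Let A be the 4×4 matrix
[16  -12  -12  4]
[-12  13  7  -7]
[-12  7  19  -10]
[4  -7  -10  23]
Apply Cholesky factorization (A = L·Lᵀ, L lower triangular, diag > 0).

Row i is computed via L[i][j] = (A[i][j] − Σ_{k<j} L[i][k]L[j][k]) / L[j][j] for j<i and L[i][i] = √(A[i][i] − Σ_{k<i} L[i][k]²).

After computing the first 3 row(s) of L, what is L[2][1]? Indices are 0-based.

L[2][1] = -1

Step 1: L[0][0] = √(16) = 4.
  L[1][0] = (-12) / L[0][0] = -3.
Step 2: L[1][1] = √(4) = 2.
  L[2][0] = (-12) / L[0][0] = -3.
  L[2][1] = (-2) / L[1][1] = -1.
Step 3: L[2][2] = √(9) = 3.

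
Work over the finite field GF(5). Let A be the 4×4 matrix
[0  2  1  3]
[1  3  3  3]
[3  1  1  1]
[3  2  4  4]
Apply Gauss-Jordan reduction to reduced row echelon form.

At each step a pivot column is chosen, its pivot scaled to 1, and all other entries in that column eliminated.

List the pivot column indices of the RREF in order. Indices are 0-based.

pivot(0,0): swap R0↔R1
pivot(0,0)=1: scale R0 → (1, 3, 3, 3)
  clear (2,0): R2 −= (3)R0 → (0, 2, 2, 2)
  clear (3,0): R3 −= (3)R0 → (0, 3, 0, 0)
pivot(1,1)=2: scale R1 → (0, 1, 3, 4)
  clear (0,1): R0 −= (3)R1 → (1, 0, 4, 1)
  clear (2,1): R2 −= (2)R1 → (0, 0, 1, 4)
  clear (3,1): R3 −= (3)R1 → (0, 0, 1, 3)
pivot(2,2)=1: scale R2 → (0, 0, 1, 4)
  clear (0,2): R0 −= (4)R2 → (1, 0, 0, 0)
  clear (1,2): R1 −= (3)R2 → (0, 1, 0, 2)
  clear (3,2): R3 −= (1)R2 → (0, 0, 0, 4)
pivot(3,3)=4: scale R3 → (0, 0, 0, 1)
  clear (1,3): R1 −= (2)R3 → (0, 1, 0, 0)
  clear (2,3): R2 −= (4)R3 → (0, 0, 1, 0)

pivot columns: 0, 1, 2, 3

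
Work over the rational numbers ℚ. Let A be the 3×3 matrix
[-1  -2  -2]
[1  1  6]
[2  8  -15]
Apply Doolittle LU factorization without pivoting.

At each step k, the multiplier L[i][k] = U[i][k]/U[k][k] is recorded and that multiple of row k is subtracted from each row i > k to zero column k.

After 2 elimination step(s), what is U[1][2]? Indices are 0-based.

k=0: U[0][0]=-1
  eliminate (1,0): mult=-1, new row 1: (0, -1, 4); set L[1][0]=-1
  eliminate (2,0): mult=-2, new row 2: (0, 4, -19); set L[2][0]=-2
k=1: U[1][1]=-1
  eliminate (2,1): mult=-4, new row 2: (0, 0, -3); set L[2][1]=-4

U[1][2] = 4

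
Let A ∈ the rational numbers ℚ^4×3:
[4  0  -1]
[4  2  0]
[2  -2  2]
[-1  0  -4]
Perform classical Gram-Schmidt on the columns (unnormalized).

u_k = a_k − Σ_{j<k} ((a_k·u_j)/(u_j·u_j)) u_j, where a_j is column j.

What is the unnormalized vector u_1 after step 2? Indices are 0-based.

u_1 = (-16/37, 58/37, -82/37, 4/37)

Step 1: u_0 = a_0 = (4, 4, 2, -1).
Step 2: u_1 = a_1 − (4/37)·u_0 = (-16/37, 58/37, -82/37, 4/37).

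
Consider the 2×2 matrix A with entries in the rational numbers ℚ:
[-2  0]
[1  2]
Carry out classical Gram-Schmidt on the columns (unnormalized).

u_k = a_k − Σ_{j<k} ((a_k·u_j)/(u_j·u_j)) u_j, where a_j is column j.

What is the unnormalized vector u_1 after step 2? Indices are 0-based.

Step 1: u_0 = a_0 = (-2, 1).
Step 2: u_1 = a_1 − (2/5)·u_0 = (4/5, 8/5).

u_1 = (4/5, 8/5)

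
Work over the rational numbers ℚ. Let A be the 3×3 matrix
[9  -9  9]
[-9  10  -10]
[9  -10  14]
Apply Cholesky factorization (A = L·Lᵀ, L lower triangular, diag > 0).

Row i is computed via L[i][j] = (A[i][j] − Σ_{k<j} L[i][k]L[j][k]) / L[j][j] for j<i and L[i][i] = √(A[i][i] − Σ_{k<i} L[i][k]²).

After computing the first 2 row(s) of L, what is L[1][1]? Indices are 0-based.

Step 1: L[0][0] = √(9) = 3.
  L[1][0] = (-9) / L[0][0] = -3.
Step 2: L[1][1] = √(1) = 1.

L[1][1] = 1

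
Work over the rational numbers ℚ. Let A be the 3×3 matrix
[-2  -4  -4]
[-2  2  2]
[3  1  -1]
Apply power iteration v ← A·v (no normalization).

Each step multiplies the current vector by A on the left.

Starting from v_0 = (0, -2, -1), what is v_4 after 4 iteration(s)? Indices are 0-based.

v_4 = (276, -198, 95)

v_0 = (0, -2, -1).
v_1 = A·v_0 = (12, -6, -1).
v_2 = A·v_1 = (4, -38, 31).
v_3 = A·v_2 = (20, -22, -57).
v_4 = A·v_3 = (276, -198, 95).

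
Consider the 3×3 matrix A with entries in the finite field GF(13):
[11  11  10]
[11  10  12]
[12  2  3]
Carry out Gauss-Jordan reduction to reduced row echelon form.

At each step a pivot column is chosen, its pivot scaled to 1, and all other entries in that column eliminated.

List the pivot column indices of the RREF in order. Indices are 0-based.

pivot columns: 0, 1, 2

[1] R0 /= 11  ⇒  (1, 1, 8)
     R1 -= 11·R0  ⇒  (0, 12, 2)
     R2 -= 12·R0  ⇒  (0, 3, 11)
[2] R1 /= 12  ⇒  (0, 1, 11)
     R0 -= 1·R1  ⇒  (1, 0, 10)
     R2 -= 3·R1  ⇒  (0, 0, 4)
[3] R2 /= 4  ⇒  (0, 0, 1)
     R0 -= 10·R2  ⇒  (1, 0, 0)
     R1 -= 11·R2  ⇒  (0, 1, 0)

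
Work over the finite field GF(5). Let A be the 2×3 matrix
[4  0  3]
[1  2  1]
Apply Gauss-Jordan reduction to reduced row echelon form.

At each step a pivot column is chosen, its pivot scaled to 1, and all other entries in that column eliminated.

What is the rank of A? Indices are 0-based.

[1] R0 /= 4  ⇒  (1, 0, 2)
     R1 -= 1·R0  ⇒  (0, 2, 4)
[2] R1 /= 2  ⇒  (0, 1, 2)

rank = 2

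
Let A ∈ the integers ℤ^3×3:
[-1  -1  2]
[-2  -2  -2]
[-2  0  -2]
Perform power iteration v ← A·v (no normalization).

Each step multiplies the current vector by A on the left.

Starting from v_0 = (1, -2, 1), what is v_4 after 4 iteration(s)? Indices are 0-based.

v_0 = (1, -2, 1).
v_1 = A·v_0 = (3, 0, -4).
v_2 = A·v_1 = (-11, 2, 2).
v_3 = A·v_2 = (13, 14, 18).
v_4 = A·v_3 = (9, -90, -62).

v_4 = (9, -90, -62)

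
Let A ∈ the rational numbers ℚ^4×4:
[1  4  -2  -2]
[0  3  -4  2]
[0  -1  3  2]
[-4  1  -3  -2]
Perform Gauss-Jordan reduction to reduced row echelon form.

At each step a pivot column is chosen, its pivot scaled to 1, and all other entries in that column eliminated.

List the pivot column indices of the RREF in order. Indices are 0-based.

[1] R0 /= 1  ⇒  (1, 4, -2, -2)
     R3 -= -4·R0  ⇒  (0, 17, -11, -10)
[2] R1 /= 3  ⇒  (0, 1, -4/3, 2/3)
     R0 -= 4·R1  ⇒  (1, 0, 10/3, -14/3)
     R2 -= -1·R1  ⇒  (0, 0, 5/3, 8/3)
     R3 -= 17·R1  ⇒  (0, 0, 35/3, -64/3)
[3] R2 /= 5/3  ⇒  (0, 0, 1, 8/5)
     R0 -= 10/3·R2  ⇒  (1, 0, 0, -10)
     R1 -= -4/3·R2  ⇒  (0, 1, 0, 14/5)
     R3 -= 35/3·R2  ⇒  (0, 0, 0, -40)
[4] R3 /= -40  ⇒  (0, 0, 0, 1)
     R0 -= -10·R3  ⇒  (1, 0, 0, 0)
     R1 -= 14/5·R3  ⇒  (0, 1, 0, 0)
     R2 -= 8/5·R3  ⇒  (0, 0, 1, 0)

pivot columns: 0, 1, 2, 3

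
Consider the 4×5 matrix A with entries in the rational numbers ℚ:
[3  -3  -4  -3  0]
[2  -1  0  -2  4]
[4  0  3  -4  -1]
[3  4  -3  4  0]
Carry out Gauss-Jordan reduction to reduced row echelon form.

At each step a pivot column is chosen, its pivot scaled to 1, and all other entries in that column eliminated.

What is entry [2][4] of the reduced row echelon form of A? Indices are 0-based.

pivot(0,0)=3: scale R0 → (1, -1, -4/3, -1, 0)
  clear (1,0): R1 −= (2)R0 → (0, 1, 8/3, 0, 4)
  clear (2,0): R2 −= (4)R0 → (0, 4, 25/3, 0, -1)
  clear (3,0): R3 −= (3)R0 → (0, 7, 1, 7, 0)
pivot(1,1)=1: scale R1 → (0, 1, 8/3, 0, 4)
  clear (0,1): R0 −= (-1)R1 → (1, 0, 4/3, -1, 4)
  clear (2,1): R2 −= (4)R1 → (0, 0, -7/3, 0, -17)
  clear (3,1): R3 −= (7)R1 → (0, 0, -53/3, 7, -28)
pivot(2,2)=-7/3: scale R2 → (0, 0, 1, 0, 51/7)
  clear (0,2): R0 −= (4/3)R2 → (1, 0, 0, -1, -40/7)
  clear (1,2): R1 −= (8/3)R2 → (0, 1, 0, 0, -108/7)
  clear (3,2): R3 −= (-53/3)R2 → (0, 0, 0, 7, 705/7)
pivot(3,3)=7: scale R3 → (0, 0, 0, 1, 705/49)
  clear (0,3): R0 −= (-1)R3 → (1, 0, 0, 0, 425/49)

M[2][4] = 51/7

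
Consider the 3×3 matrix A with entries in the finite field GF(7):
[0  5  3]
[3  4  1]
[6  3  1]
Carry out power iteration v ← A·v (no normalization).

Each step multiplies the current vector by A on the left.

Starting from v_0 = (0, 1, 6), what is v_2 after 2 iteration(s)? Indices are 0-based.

v_2 = (0, 6, 2)

v_0 = (0, 1, 6).
v_1 = A·v_0 = (2, 3, 2).
v_2 = A·v_1 = (0, 6, 2).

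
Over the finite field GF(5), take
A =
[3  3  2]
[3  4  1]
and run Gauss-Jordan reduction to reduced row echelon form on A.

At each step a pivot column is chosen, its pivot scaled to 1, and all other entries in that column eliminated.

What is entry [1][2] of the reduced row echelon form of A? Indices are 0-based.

step 1: normalize row 0 (÷3) = (1, 1, 4)
  row 1: subtract 3×row0 = (0, 1, 4)
step 2: normalize row 1 (÷1) = (0, 1, 4)
  row 0: subtract 1×row1 = (1, 0, 0)

M[1][2] = 4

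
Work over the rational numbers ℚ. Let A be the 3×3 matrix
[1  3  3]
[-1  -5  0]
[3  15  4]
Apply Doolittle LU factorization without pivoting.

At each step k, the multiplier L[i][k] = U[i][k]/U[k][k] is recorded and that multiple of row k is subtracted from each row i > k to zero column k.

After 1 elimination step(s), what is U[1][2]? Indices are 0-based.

U[1][2] = 3

k=0: U[0][0]=1
  eliminate (1,0): mult=-1, new row 1: (0, -2, 3); set L[1][0]=-1
  eliminate (2,0): mult=3, new row 2: (0, 6, -5); set L[2][0]=3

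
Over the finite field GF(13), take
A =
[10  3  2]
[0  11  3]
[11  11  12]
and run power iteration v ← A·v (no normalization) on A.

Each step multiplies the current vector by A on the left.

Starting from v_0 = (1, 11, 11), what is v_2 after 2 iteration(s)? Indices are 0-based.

v_2 = (2, 3, 0)

v_0 = (1, 11, 11).
v_1 = A·v_0 = (0, 11, 4).
v_2 = A·v_1 = (2, 3, 0).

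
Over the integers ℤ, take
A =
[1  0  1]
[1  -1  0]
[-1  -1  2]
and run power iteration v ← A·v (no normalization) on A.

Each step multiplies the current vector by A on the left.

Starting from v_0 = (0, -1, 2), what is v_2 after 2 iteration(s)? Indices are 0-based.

v_2 = (7, 1, 7)

v_0 = (0, -1, 2).
v_1 = A·v_0 = (2, 1, 5).
v_2 = A·v_1 = (7, 1, 7).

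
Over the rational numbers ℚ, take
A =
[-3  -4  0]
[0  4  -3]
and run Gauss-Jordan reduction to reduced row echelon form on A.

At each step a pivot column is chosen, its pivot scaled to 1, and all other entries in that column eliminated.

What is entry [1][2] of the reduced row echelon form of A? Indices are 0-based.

pivot(0,0)=-3: scale R0 → (1, 4/3, 0)
pivot(1,1)=4: scale R1 → (0, 1, -3/4)
  clear (0,1): R0 −= (4/3)R1 → (1, 0, 1)

M[1][2] = -3/4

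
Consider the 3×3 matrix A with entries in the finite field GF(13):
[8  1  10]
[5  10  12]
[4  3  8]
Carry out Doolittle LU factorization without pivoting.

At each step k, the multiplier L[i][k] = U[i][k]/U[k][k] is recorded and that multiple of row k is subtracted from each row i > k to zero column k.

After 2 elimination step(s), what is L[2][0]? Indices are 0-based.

Step 1: pivot at (0,0) is 8.
  row1 ← row1 − (12)·row0  ⇒  L[1][0]=12, U row1=(0, 11, 9)
  row2 ← row2 − (7)·row0  ⇒  L[2][0]=7, U row2=(0, 9, 3)
Step 2: pivot at (1,1) is 11.
  row2 ← row2 − (2)·row1  ⇒  L[2][1]=2, U row2=(0, 0, 11)

L[2][0] = 7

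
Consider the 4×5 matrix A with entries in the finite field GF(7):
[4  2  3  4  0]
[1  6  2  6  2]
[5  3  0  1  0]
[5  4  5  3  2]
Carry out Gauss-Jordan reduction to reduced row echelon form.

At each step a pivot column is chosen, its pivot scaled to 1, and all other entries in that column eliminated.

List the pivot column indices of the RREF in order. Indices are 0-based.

pivot columns: 0, 1, 2, 3

step 1: normalize row 0 (÷4) = (1, 4, 6, 1, 0)
  row 1: subtract 1×row0 = (0, 2, 3, 5, 2)
  row 2: subtract 5×row0 = (0, 4, 5, 3, 0)
  row 3: subtract 5×row0 = (0, 5, 3, 5, 2)
step 2: normalize row 1 (÷2) = (0, 1, 5, 6, 1)
  row 0: subtract 4×row1 = (1, 0, 0, 5, 3)
  row 2: subtract 4×row1 = (0, 0, 6, 0, 3)
  row 3: subtract 5×row1 = (0, 0, 6, 3, 4)
step 3: normalize row 2 (÷6) = (0, 0, 1, 0, 4)
  row 1: subtract 5×row2 = (0, 1, 0, 6, 2)
  row 3: subtract 6×row2 = (0, 0, 0, 3, 1)
step 4: normalize row 3 (÷3) = (0, 0, 0, 1, 5)
  row 0: subtract 5×row3 = (1, 0, 0, 0, 6)
  row 1: subtract 6×row3 = (0, 1, 0, 0, 0)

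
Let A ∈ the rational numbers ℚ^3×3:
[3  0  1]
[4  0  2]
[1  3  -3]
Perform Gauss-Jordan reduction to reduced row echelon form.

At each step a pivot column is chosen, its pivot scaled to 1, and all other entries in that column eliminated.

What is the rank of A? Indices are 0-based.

rank = 3

step 1: normalize row 0 (÷3) = (1, 0, 1/3)
  row 1: subtract 4×row0 = (0, 0, 2/3)
  row 2: subtract 1×row0 = (0, 3, -10/3)
step 2: exchange rows 1,2
step 2: normalize row 1 (÷3) = (0, 1, -10/9)
step 3: normalize row 2 (÷2/3) = (0, 0, 1)
  row 0: subtract 1/3×row2 = (1, 0, 0)
  row 1: subtract -10/9×row2 = (0, 1, 0)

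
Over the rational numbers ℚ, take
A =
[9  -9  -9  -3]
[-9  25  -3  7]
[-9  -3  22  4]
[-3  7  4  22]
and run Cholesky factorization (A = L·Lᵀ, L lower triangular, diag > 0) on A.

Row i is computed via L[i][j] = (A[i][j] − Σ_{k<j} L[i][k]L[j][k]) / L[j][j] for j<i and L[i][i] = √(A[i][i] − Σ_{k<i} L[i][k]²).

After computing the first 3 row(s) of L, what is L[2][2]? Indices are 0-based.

L[2][2] = 2

Step 1: L[0][0] = √(9) = 3.
  L[1][0] = (-9) / L[0][0] = -3.
Step 2: L[1][1] = √(16) = 4.
  L[2][0] = (-9) / L[0][0] = -3.
  L[2][1] = (-12) / L[1][1] = -3.
Step 3: L[2][2] = √(4) = 2.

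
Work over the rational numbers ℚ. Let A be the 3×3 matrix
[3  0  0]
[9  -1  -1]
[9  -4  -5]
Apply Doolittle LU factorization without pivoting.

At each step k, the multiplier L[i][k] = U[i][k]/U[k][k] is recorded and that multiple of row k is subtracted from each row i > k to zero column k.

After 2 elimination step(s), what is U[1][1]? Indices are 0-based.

k=0: U[0][0]=3
  eliminate (1,0): mult=3, new row 1: (0, -1, -1); set L[1][0]=3
  eliminate (2,0): mult=3, new row 2: (0, -4, -5); set L[2][0]=3
k=1: U[1][1]=-1
  eliminate (2,1): mult=4, new row 2: (0, 0, -1); set L[2][1]=4

U[1][1] = -1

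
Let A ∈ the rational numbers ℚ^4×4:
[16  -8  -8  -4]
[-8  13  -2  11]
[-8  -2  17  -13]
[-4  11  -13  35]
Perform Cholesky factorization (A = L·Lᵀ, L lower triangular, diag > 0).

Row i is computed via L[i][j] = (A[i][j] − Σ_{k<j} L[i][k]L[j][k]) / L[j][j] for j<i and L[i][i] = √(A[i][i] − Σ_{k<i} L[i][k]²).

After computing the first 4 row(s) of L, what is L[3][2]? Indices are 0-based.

Step 1: L[0][0] = √(16) = 4.
  L[1][0] = (-8) / L[0][0] = -2.
Step 2: L[1][1] = √(9) = 3.
  L[2][0] = (-8) / L[0][0] = -2.
  L[2][1] = (-6) / L[1][1] = -2.
Step 3: L[2][2] = √(9) = 3.
  L[3][0] = (-4) / L[0][0] = -1.
  L[3][1] = (9) / L[1][1] = 3.
  L[3][2] = (-9) / L[2][2] = -3.
Step 4: L[3][3] = √(16) = 4.

L[3][2] = -3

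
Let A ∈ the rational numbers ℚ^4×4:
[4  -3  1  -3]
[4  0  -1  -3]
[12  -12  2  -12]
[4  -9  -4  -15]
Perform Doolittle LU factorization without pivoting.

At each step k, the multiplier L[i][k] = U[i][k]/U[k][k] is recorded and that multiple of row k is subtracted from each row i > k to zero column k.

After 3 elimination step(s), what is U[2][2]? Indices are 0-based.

U[2][2] = -3

Step 1: pivot at (0,0) is 4.
  row1 ← row1 − (1)·row0  ⇒  L[1][0]=1, U row1=(0, 3, -2, 0)
  row2 ← row2 − (3)·row0  ⇒  L[2][0]=3, U row2=(0, -3, -1, -3)
  row3 ← row3 − (1)·row0  ⇒  L[3][0]=1, U row3=(0, -6, -5, -12)
Step 2: pivot at (1,1) is 3.
  row2 ← row2 − (-1)·row1  ⇒  L[2][1]=-1, U row2=(0, 0, -3, -3)
  row3 ← row3 − (-2)·row1  ⇒  L[3][1]=-2, U row3=(0, 0, -9, -12)
Step 3: pivot at (2,2) is -3.
  row3 ← row3 − (3)·row2  ⇒  L[3][2]=3, U row3=(0, 0, 0, -3)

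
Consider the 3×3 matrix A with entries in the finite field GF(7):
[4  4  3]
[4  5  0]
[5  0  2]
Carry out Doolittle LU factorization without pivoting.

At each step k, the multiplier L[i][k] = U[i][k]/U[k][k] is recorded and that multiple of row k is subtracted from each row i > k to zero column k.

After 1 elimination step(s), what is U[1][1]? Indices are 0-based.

k=0: U[0][0]=4
  eliminate (1,0): mult=1, new row 1: (0, 1, 4); set L[1][0]=1
  eliminate (2,0): mult=3, new row 2: (0, 2, 0); set L[2][0]=3

U[1][1] = 1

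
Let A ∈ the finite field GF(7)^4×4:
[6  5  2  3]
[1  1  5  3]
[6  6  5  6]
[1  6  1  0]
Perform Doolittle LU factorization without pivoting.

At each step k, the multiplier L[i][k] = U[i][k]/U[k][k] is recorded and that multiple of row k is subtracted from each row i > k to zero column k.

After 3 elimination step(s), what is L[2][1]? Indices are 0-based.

L[2][1] = 6

Step 1: pivot at (0,0) is 6.
  row1 ← row1 − (6)·row0  ⇒  L[1][0]=6, U row1=(0, 6, 0, 6)
  row2 ← row2 − (1)·row0  ⇒  L[2][0]=1, U row2=(0, 1, 3, 3)
  row3 ← row3 − (6)·row0  ⇒  L[3][0]=6, U row3=(0, 4, 3, 3)
Step 2: pivot at (1,1) is 6.
  row2 ← row2 − (6)·row1  ⇒  L[2][1]=6, U row2=(0, 0, 3, 2)
  row3 ← row3 − (3)·row1  ⇒  L[3][1]=3, U row3=(0, 0, 3, 6)
Step 3: pivot at (2,2) is 3.
  row3 ← row3 − (1)·row2  ⇒  L[3][2]=1, U row3=(0, 0, 0, 4)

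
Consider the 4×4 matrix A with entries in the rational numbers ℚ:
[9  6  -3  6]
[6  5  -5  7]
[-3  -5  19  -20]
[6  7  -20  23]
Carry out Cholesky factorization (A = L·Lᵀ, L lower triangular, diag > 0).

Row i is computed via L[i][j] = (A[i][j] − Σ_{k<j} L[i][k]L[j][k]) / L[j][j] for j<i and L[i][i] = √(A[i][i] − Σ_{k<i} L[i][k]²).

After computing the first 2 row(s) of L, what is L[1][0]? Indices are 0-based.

Step 1: L[0][0] = √(9) = 3.
  L[1][0] = (6) / L[0][0] = 2.
Step 2: L[1][1] = √(1) = 1.

L[1][0] = 2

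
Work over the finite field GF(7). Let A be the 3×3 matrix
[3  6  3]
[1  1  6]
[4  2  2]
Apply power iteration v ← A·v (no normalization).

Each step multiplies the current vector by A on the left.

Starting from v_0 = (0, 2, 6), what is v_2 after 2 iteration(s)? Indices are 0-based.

v_0 = (0, 2, 6).
v_1 = A·v_0 = (2, 3, 2).
v_2 = A·v_1 = (2, 3, 4).

v_2 = (2, 3, 4)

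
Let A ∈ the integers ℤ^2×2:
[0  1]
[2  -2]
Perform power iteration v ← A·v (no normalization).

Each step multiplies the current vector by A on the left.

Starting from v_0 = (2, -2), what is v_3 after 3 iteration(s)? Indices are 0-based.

v_3 = (-20, 56)

v_0 = (2, -2).
v_1 = A·v_0 = (-2, 8).
v_2 = A·v_1 = (8, -20).
v_3 = A·v_2 = (-20, 56).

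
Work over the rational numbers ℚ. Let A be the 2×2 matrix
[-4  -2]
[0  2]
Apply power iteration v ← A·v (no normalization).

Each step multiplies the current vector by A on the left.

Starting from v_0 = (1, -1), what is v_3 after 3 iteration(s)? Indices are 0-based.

v_0 = (1, -1).
v_1 = A·v_0 = (-2, -2).
v_2 = A·v_1 = (12, -4).
v_3 = A·v_2 = (-40, -8).

v_3 = (-40, -8)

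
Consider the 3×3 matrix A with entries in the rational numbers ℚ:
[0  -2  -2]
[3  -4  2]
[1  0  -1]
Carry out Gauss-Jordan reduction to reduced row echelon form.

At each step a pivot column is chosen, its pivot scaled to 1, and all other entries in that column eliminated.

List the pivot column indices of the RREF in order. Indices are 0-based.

[1] R0 <-> R1
[1] R0 /= 3  ⇒  (1, -4/3, 2/3)
     R2 -= 1·R0  ⇒  (0, 4/3, -5/3)
[2] R1 /= -2  ⇒  (0, 1, 1)
     R0 -= -4/3·R1  ⇒  (1, 0, 2)
     R2 -= 4/3·R1  ⇒  (0, 0, -3)
[3] R2 /= -3  ⇒  (0, 0, 1)
     R0 -= 2·R2  ⇒  (1, 0, 0)
     R1 -= 1·R2  ⇒  (0, 1, 0)

pivot columns: 0, 1, 2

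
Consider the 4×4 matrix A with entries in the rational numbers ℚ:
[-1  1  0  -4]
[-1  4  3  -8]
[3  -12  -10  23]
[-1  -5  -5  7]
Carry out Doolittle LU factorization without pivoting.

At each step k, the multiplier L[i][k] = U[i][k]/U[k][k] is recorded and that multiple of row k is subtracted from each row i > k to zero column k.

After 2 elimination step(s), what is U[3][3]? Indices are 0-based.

U[3][3] = 3

k=0: U[0][0]=-1
  eliminate (1,0): mult=1, new row 1: (0, 3, 3, -4); set L[1][0]=1
  eliminate (2,0): mult=-3, new row 2: (0, -9, -10, 11); set L[2][0]=-3
  eliminate (3,0): mult=1, new row 3: (0, -6, -5, 11); set L[3][0]=1
k=1: U[1][1]=3
  eliminate (2,1): mult=-3, new row 2: (0, 0, -1, -1); set L[2][1]=-3
  eliminate (3,1): mult=-2, new row 3: (0, 0, 1, 3); set L[3][1]=-2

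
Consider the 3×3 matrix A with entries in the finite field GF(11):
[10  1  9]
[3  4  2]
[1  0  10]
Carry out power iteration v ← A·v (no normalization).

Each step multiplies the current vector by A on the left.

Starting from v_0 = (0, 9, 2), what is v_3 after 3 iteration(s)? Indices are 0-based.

v_3 = (8, 1, 10)

v_0 = (0, 9, 2).
v_1 = A·v_0 = (5, 7, 9).
v_2 = A·v_1 = (6, 6, 7).
v_3 = A·v_2 = (8, 1, 10).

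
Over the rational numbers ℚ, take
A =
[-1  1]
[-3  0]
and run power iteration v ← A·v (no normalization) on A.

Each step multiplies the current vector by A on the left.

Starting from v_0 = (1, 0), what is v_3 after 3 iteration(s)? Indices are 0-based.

v_3 = (5, 6)

v_0 = (1, 0).
v_1 = A·v_0 = (-1, -3).
v_2 = A·v_1 = (-2, 3).
v_3 = A·v_2 = (5, 6).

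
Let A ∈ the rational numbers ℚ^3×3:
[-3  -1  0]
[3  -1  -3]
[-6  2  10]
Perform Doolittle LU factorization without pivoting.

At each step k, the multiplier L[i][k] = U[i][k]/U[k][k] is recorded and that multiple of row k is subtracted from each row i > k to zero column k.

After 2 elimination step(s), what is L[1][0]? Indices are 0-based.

L[1][0] = -1

[col 0] pivot -3
  R1 -= -1*R0 → (0, -2, -3)  (L[1][0] := -1)
  R2 -= 2*R0 → (0, 4, 10)  (L[2][0] := 2)
[col 1] pivot -2
  R2 -= -2*R1 → (0, 0, 4)  (L[2][1] := -2)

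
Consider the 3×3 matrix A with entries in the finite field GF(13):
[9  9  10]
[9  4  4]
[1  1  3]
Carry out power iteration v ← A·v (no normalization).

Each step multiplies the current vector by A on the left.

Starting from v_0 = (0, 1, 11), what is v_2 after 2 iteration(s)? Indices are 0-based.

v_2 = (10, 8, 9)

v_0 = (0, 1, 11).
v_1 = A·v_0 = (2, 9, 8).
v_2 = A·v_1 = (10, 8, 9).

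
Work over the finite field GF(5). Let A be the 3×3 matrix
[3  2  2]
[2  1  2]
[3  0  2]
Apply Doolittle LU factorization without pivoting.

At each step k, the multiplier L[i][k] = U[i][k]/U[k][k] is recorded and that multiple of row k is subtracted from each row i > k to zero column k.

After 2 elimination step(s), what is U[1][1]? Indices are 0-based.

U[1][1] = 3

[col 0] pivot 3
  R1 -= 4*R0 → (0, 3, 4)  (L[1][0] := 4)
  R2 -= 1*R0 → (0, 3, 0)  (L[2][0] := 1)
[col 1] pivot 3
  R2 -= 1*R1 → (0, 0, 1)  (L[2][1] := 1)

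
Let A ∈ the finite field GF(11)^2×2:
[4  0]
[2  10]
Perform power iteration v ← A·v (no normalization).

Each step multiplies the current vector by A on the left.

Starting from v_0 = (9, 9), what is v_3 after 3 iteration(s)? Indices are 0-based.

v_3 = (4, 5)

v_0 = (9, 9).
v_1 = A·v_0 = (3, 9).
v_2 = A·v_1 = (1, 8).
v_3 = A·v_2 = (4, 5).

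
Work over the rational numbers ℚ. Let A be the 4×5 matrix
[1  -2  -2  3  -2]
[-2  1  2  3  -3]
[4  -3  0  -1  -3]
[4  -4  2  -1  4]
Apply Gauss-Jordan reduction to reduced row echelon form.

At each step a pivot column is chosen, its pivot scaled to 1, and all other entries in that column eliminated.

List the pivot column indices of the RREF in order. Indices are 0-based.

step 1: normalize row 0 (÷1) = (1, -2, -2, 3, -2)
  row 1: subtract -2×row0 = (0, -3, -2, 9, -7)
  row 2: subtract 4×row0 = (0, 5, 8, -13, 5)
  row 3: subtract 4×row0 = (0, 4, 10, -13, 12)
step 2: normalize row 1 (÷-3) = (0, 1, 2/3, -3, 7/3)
  row 0: subtract -2×row1 = (1, 0, -2/3, -3, 8/3)
  row 2: subtract 5×row1 = (0, 0, 14/3, 2, -20/3)
  row 3: subtract 4×row1 = (0, 0, 22/3, -1, 8/3)
step 3: normalize row 2 (÷14/3) = (0, 0, 1, 3/7, -10/7)
  row 0: subtract -2/3×row2 = (1, 0, 0, -19/7, 12/7)
  row 1: subtract 2/3×row2 = (0, 1, 0, -23/7, 23/7)
  row 3: subtract 22/3×row2 = (0, 0, 0, -29/7, 92/7)
step 4: normalize row 3 (÷-29/7) = (0, 0, 0, 1, -92/29)
  row 0: subtract -19/7×row3 = (1, 0, 0, 0, -200/29)
  row 1: subtract -23/7×row3 = (0, 1, 0, 0, -207/29)
  row 2: subtract 3/7×row3 = (0, 0, 1, 0, -2/29)

pivot columns: 0, 1, 2, 3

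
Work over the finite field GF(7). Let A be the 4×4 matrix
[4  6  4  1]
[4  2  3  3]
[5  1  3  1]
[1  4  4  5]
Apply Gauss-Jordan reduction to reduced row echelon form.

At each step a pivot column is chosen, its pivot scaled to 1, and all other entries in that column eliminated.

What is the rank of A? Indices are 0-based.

rank = 4

step 1: normalize row 0 (÷4) = (1, 5, 1, 2)
  row 1: subtract 4×row0 = (0, 3, 6, 2)
  row 2: subtract 5×row0 = (0, 4, 5, 5)
  row 3: subtract 1×row0 = (0, 6, 3, 3)
step 2: normalize row 1 (÷3) = (0, 1, 2, 3)
  row 0: subtract 5×row1 = (1, 0, 5, 1)
  row 2: subtract 4×row1 = (0, 0, 4, 0)
  row 3: subtract 6×row1 = (0, 0, 5, 6)
step 3: normalize row 2 (÷4) = (0, 0, 1, 0)
  row 0: subtract 5×row2 = (1, 0, 0, 1)
  row 1: subtract 2×row2 = (0, 1, 0, 3)
  row 3: subtract 5×row2 = (0, 0, 0, 6)
step 4: normalize row 3 (÷6) = (0, 0, 0, 1)
  row 0: subtract 1×row3 = (1, 0, 0, 0)
  row 1: subtract 3×row3 = (0, 1, 0, 0)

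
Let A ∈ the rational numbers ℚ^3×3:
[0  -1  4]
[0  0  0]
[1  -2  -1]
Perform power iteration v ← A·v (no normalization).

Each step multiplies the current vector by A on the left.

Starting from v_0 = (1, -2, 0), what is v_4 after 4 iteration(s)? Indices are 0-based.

v_0 = (1, -2, 0).
v_1 = A·v_0 = (2, 0, 5).
v_2 = A·v_1 = (20, 0, -3).
v_3 = A·v_2 = (-12, 0, 23).
v_4 = A·v_3 = (92, 0, -35).

v_4 = (92, 0, -35)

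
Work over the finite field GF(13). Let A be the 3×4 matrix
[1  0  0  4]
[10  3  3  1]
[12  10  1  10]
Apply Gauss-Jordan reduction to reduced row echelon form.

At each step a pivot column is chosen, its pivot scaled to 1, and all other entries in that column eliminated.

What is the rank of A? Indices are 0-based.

rank = 3

[1] R0 /= 1  ⇒  (1, 0, 0, 4)
     R1 -= 10·R0  ⇒  (0, 3, 3, 0)
     R2 -= 12·R0  ⇒  (0, 10, 1, 1)
[2] R1 /= 3  ⇒  (0, 1, 1, 0)
     R2 -= 10·R1  ⇒  (0, 0, 4, 1)
[3] R2 /= 4  ⇒  (0, 0, 1, 10)
     R1 -= 1·R2  ⇒  (0, 1, 0, 3)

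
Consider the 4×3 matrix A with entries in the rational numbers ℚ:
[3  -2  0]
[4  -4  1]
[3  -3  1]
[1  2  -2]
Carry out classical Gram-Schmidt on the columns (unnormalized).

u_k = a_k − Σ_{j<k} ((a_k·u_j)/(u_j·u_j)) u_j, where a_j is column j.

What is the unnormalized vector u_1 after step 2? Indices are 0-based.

Step 1: u_0 = a_0 = (3, 4, 3, 1).
Step 2: u_1 = a_1 − (-29/35)·u_0 = (17/35, -24/35, -18/35, 99/35).

u_1 = (17/35, -24/35, -18/35, 99/35)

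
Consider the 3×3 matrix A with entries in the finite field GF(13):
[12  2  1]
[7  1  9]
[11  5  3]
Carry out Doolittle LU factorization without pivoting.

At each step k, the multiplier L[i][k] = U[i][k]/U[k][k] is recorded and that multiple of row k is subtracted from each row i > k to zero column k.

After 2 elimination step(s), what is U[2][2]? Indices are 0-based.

U[2][2] = 6

[col 0] pivot 12
  R1 -= 6*R0 → (0, 2, 3)  (L[1][0] := 6)
  R2 -= 2*R0 → (0, 1, 1)  (L[2][0] := 2)
[col 1] pivot 2
  R2 -= 7*R1 → (0, 0, 6)  (L[2][1] := 7)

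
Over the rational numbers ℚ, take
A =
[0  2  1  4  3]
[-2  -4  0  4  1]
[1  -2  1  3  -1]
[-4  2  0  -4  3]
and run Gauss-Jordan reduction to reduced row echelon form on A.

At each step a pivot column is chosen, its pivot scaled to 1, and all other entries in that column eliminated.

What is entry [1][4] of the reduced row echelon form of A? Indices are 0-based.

step 1: exchange rows 0,1
step 1: normalize row 0 (÷-2) = (1, 2, 0, -2, -1/2)
  row 2: subtract 1×row0 = (0, -4, 1, 5, -1/2)
  row 3: subtract -4×row0 = (0, 10, 0, -12, 1)
step 2: normalize row 1 (÷2) = (0, 1, 1/2, 2, 3/2)
  row 0: subtract 2×row1 = (1, 0, -1, -6, -7/2)
  row 2: subtract -4×row1 = (0, 0, 3, 13, 11/2)
  row 3: subtract 10×row1 = (0, 0, -5, -32, -14)
step 3: normalize row 2 (÷3) = (0, 0, 1, 13/3, 11/6)
  row 0: subtract -1×row2 = (1, 0, 0, -5/3, -5/3)
  row 1: subtract 1/2×row2 = (0, 1, 0, -1/6, 7/12)
  row 3: subtract -5×row2 = (0, 0, 0, -31/3, -29/6)
step 4: normalize row 3 (÷-31/3) = (0, 0, 0, 1, 29/62)
  row 0: subtract -5/3×row3 = (1, 0, 0, 0, -55/62)
  row 1: subtract -1/6×row3 = (0, 1, 0, 0, 41/62)
  row 2: subtract 13/3×row3 = (0, 0, 1, 0, -6/31)

M[1][4] = 41/62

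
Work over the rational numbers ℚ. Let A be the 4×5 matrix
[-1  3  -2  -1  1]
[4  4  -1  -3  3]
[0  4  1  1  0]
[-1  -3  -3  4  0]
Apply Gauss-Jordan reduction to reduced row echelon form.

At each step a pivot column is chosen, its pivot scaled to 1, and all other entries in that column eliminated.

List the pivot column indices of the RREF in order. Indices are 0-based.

pivot columns: 0, 1, 2, 3

pivot(0,0)=-1: scale R0 → (1, -3, 2, 1, -1)
  clear (1,0): R1 −= (4)R0 → (0, 16, -9, -7, 7)
  clear (3,0): R3 −= (-1)R0 → (0, -6, -1, 5, -1)
pivot(1,1)=16: scale R1 → (0, 1, -9/16, -7/16, 7/16)
  clear (0,1): R0 −= (-3)R1 → (1, 0, 5/16, -5/16, 5/16)
  clear (2,1): R2 −= (4)R1 → (0, 0, 13/4, 11/4, -7/4)
  clear (3,1): R3 −= (-6)R1 → (0, 0, -35/8, 19/8, 13/8)
pivot(2,2)=13/4: scale R2 → (0, 0, 1, 11/13, -7/13)
  clear (0,2): R0 −= (5/16)R2 → (1, 0, 0, -15/26, 25/52)
  clear (1,2): R1 −= (-9/16)R2 → (0, 1, 0, 1/26, 7/52)
  clear (3,2): R3 −= (-35/8)R2 → (0, 0, 0, 79/13, -19/26)
pivot(3,3)=79/13: scale R3 → (0, 0, 0, 1, -19/158)
  clear (0,3): R0 −= (-15/26)R3 → (1, 0, 0, 0, 65/158)
  clear (1,3): R1 −= (1/26)R3 → (0, 1, 0, 0, 11/79)
  clear (2,3): R2 −= (11/13)R3 → (0, 0, 1, 0, -69/158)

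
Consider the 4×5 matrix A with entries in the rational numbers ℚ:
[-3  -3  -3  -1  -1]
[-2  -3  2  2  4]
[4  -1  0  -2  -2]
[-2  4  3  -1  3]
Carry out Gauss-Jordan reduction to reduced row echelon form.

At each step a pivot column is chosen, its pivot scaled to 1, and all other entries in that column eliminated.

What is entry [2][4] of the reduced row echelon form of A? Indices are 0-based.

step 1: normalize row 0 (÷-3) = (1, 1, 1, 1/3, 1/3)
  row 1: subtract -2×row0 = (0, -1, 4, 8/3, 14/3)
  row 2: subtract 4×row0 = (0, -5, -4, -10/3, -10/3)
  row 3: subtract -2×row0 = (0, 6, 5, -1/3, 11/3)
step 2: normalize row 1 (÷-1) = (0, 1, -4, -8/3, -14/3)
  row 0: subtract 1×row1 = (1, 0, 5, 3, 5)
  row 2: subtract -5×row1 = (0, 0, -24, -50/3, -80/3)
  row 3: subtract 6×row1 = (0, 0, 29, 47/3, 95/3)
step 3: normalize row 2 (÷-24) = (0, 0, 1, 25/36, 10/9)
  row 0: subtract 5×row2 = (1, 0, 0, -17/36, -5/9)
  row 1: subtract -4×row2 = (0, 1, 0, 1/9, -2/9)
  row 3: subtract 29×row2 = (0, 0, 0, -161/36, -5/9)
step 4: normalize row 3 (÷-161/36) = (0, 0, 0, 1, 20/161)
  row 0: subtract -17/36×row3 = (1, 0, 0, 0, -80/161)
  row 1: subtract 1/9×row3 = (0, 1, 0, 0, -38/161)
  row 2: subtract 25/36×row3 = (0, 0, 1, 0, 165/161)

M[2][4] = 165/161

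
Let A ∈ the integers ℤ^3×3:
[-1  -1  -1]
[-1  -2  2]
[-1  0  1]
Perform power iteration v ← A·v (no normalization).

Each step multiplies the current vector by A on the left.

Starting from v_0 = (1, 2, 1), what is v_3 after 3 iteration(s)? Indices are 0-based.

v_3 = (-21, -19, -3)

v_0 = (1, 2, 1).
v_1 = A·v_0 = (-4, -3, 0).
v_2 = A·v_1 = (7, 10, 4).
v_3 = A·v_2 = (-21, -19, -3).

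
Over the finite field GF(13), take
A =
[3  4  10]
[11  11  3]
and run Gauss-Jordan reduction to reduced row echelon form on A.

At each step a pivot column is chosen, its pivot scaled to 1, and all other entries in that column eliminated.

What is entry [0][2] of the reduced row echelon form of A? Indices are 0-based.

M[0][2] = 10

step 1: normalize row 0 (÷3) = (1, 10, 12)
  row 1: subtract 11×row0 = (0, 5, 1)
step 2: normalize row 1 (÷5) = (0, 1, 8)
  row 0: subtract 10×row1 = (1, 0, 10)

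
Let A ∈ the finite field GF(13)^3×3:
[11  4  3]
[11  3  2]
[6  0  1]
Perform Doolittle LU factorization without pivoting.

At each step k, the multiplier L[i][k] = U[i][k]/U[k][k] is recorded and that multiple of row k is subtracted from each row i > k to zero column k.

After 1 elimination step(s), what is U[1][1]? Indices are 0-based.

U[1][1] = 12

k=0: U[0][0]=11
  eliminate (1,0): mult=1, new row 1: (0, 12, 12); set L[1][0]=1
  eliminate (2,0): mult=10, new row 2: (0, 12, 10); set L[2][0]=10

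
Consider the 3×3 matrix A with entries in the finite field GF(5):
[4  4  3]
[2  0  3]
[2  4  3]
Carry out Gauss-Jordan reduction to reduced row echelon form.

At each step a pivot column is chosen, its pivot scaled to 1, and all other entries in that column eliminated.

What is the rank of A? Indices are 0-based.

[1] R0 /= 4  ⇒  (1, 1, 2)
     R1 -= 2·R0  ⇒  (0, 3, 4)
     R2 -= 2·R0  ⇒  (0, 2, 4)
[2] R1 /= 3  ⇒  (0, 1, 3)
     R0 -= 1·R1  ⇒  (1, 0, 4)
     R2 -= 2·R1  ⇒  (0, 0, 3)
[3] R2 /= 3  ⇒  (0, 0, 1)
     R0 -= 4·R2  ⇒  (1, 0, 0)
     R1 -= 3·R2  ⇒  (0, 1, 0)

rank = 3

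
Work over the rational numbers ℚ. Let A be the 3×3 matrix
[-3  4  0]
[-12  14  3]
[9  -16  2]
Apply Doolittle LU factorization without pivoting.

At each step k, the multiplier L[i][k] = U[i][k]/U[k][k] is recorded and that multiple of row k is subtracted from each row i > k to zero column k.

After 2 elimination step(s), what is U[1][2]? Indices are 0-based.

U[1][2] = 3

Step 1: pivot at (0,0) is -3.
  row1 ← row1 − (4)·row0  ⇒  L[1][0]=4, U row1=(0, -2, 3)
  row2 ← row2 − (-3)·row0  ⇒  L[2][0]=-3, U row2=(0, -4, 2)
Step 2: pivot at (1,1) is -2.
  row2 ← row2 − (2)·row1  ⇒  L[2][1]=2, U row2=(0, 0, -4)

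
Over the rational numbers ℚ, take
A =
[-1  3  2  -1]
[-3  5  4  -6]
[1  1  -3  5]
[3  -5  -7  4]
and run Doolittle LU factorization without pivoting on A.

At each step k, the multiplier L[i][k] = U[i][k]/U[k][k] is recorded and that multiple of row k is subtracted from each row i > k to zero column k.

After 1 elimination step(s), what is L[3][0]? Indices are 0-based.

L[3][0] = -3

k=0: U[0][0]=-1
  eliminate (1,0): mult=3, new row 1: (0, -4, -2, -3); set L[1][0]=3
  eliminate (2,0): mult=-1, new row 2: (0, 4, -1, 4); set L[2][0]=-1
  eliminate (3,0): mult=-3, new row 3: (0, 4, -1, 1); set L[3][0]=-3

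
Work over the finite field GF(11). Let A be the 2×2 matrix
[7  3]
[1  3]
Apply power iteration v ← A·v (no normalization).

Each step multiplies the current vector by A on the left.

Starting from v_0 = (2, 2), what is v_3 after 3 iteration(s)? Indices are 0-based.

v_0 = (2, 2).
v_1 = A·v_0 = (9, 8).
v_2 = A·v_1 = (10, 0).
v_3 = A·v_2 = (4, 10).

v_3 = (4, 10)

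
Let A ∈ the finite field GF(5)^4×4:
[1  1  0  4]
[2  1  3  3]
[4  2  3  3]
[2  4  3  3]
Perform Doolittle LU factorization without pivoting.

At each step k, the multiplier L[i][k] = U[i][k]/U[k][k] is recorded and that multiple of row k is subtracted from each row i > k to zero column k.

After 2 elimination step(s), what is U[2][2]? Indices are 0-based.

U[2][2] = 2

Step 1: pivot at (0,0) is 1.
  row1 ← row1 − (2)·row0  ⇒  L[1][0]=2, U row1=(0, 4, 3, 0)
  row2 ← row2 − (4)·row0  ⇒  L[2][0]=4, U row2=(0, 3, 3, 2)
  row3 ← row3 − (2)·row0  ⇒  L[3][0]=2, U row3=(0, 2, 3, 0)
Step 2: pivot at (1,1) is 4.
  row2 ← row2 − (2)·row1  ⇒  L[2][1]=2, U row2=(0, 0, 2, 2)
  row3 ← row3 − (3)·row1  ⇒  L[3][1]=3, U row3=(0, 0, 4, 0)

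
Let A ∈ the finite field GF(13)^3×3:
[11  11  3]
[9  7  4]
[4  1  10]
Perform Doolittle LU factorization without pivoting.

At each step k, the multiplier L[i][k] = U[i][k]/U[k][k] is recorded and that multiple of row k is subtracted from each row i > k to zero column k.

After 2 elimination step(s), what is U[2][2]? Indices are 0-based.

[col 0] pivot 11
  R1 -= 2*R0 → (0, 11, 11)  (L[1][0] := 2)
  R2 -= 11*R0 → (0, 10, 3)  (L[2][0] := 11)
[col 1] pivot 11
  R2 -= 8*R1 → (0, 0, 6)  (L[2][1] := 8)

U[2][2] = 6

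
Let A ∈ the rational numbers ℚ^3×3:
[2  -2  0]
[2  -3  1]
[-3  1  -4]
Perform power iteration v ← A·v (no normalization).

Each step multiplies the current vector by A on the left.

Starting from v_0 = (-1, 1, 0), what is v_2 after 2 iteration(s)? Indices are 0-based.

v_0 = (-1, 1, 0).
v_1 = A·v_0 = (-4, -5, 4).
v_2 = A·v_1 = (2, 11, -9).

v_2 = (2, 11, -9)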